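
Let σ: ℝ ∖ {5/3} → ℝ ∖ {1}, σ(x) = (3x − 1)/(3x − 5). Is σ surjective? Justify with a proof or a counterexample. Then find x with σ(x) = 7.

17/9

For any y ≠ 1, solving y(3x − 5) = 3x − 1 for x gives a well-defined x ≠ 5/3. So σ is surjective.
Solving σ(x) = 7: cross-multiplying gives 3x − 1 = 7(3x − 5), which rearranges to −18x = −34, so x = 17/9.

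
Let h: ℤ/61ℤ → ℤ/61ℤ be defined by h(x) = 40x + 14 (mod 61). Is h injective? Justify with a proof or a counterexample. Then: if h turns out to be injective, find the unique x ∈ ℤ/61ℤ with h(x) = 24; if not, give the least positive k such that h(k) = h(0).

46

If h(s) = h(t), then 40s ≡ 40t (mod 61). Because gcd(40, 61) = 1, we may cancel 40 to get s ≡ t (mod 61).
Thus h is injective.
We now compute 40⁻¹ mod 61 explicitly. Euclid's algorithm: 61 = 1·40 + 21, 40 = 1·21 + 19, 21 = 1·19 + 2, 19 = 9·2 + 1; back-substituting gives 1 = 29·40 − 19·61, so 40⁻¹ ≡ 29 (mod 61).
Since h is injective, we find h⁻¹(24): we need 40x ≡ 24 − 14 ≡ 10 (mod 61). Using 40⁻¹ = 29: x ≡ 29·10 = 290 = 4·61 + 46, so x = 46.
Check: h(46) = 40·46 + 14 = 1854 = 30·61 + 24 ≡ 24 (mod 61).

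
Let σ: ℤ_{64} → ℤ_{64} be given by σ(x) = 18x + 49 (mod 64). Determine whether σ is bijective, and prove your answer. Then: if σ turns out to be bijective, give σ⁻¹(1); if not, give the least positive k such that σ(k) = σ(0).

32

By definition, injectivity means: for all s, t in the domain, σ(s) = σ(t) implies s = t.
We have gcd(18, 64) = 2 > 1. Taking s = 0 and t = 32: σ(0) = 49 and σ(32) = 18·32 + 49 = 625 ≡ 49 (mod 64).
So σ(0) = σ(32) while 0 ≠ 32, so σ is not injective, hence not bijective.
Since σ is not bijective, we find the least positive k with σ(k) = σ(0): this means 18k ≡ 0 (mod 64), i.e. 64 ∣ 18k. Since gcd(18, 64) = 2, dividing through by 2 this holds exactly when 32 ∣ 9k, and as gcd(9, 32) = 1, exactly when 32 ∣ k.
The smallest positive such k is 32.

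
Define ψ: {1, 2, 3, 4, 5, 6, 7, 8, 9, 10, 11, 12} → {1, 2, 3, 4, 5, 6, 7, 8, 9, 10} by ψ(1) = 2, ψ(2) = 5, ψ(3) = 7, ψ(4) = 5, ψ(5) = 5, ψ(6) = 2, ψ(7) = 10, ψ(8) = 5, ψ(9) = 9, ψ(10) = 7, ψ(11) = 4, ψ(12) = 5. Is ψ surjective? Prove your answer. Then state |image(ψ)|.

6

No element maps to 1, so ψ is not surjective.
The image of ψ is {2, 4, 5, 7, 9, 10}, which has 6 elements.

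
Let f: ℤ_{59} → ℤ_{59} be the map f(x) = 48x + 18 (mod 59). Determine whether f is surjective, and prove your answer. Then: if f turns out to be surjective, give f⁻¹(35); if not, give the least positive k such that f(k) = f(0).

36

Recall: surjectivity means every element of the codomain has a preimage under f.
Since gcd(48, 59) = 1, 48 is invertible modulo 59. Euclid's algorithm: 59 = 1·48 + 11, 48 = 4·11 + 4, 11 = 2·4 + 3, 4 = 1·3 + 1; back-substituting gives 1 = 16·48 − 13·59, so 48⁻¹ ≡ 16 (mod 59).
For any y ∈ ℤ_{59}, x = 16(y − 18) mod 59 satisfies f(x) = 48·16(y − 18) + 18 ≡ y (since 48·16 ≡ 1 mod 59). So every y has a preimage.
Hence f is surjective.
Since f is surjective, we compute f⁻¹(35): solve 48x + 18 ≡ 35 (mod 59), i.e. 48x ≡ 17 (mod 59).
Multiplying by 48⁻¹ = 16 gives x ≡ 16·17 = 272 = 4·59 + 36 ≡ 36 (mod 59).
Check: f(36) = 48·36 + 18 = 1746 = 29·59 + 35 ≡ 35 (mod 59).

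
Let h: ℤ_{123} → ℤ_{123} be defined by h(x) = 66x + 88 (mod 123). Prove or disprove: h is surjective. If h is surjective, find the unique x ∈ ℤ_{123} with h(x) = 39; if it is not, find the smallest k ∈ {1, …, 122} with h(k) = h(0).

41

Since gcd(66, 123) = 3, we have 66x ≡ 0 (mod 3) for all x, so h(x) ≡ 1 (mod 3).
But 0 ≢ 1 (mod 3), so 0 ∈ ℤ_{123} has no preimage. Therefore h is not surjective.
Since h is not surjective, we find the least positive k with h(k) = h(0): this means 66k ≡ 0 (mod 123), i.e. 123 ∣ 66k. Since gcd(66, 123) = 3, dividing through by 3 this holds exactly when 41 ∣ 22k, and as gcd(22, 41) = 1, exactly when 41 ∣ k.
The smallest positive such k is 41.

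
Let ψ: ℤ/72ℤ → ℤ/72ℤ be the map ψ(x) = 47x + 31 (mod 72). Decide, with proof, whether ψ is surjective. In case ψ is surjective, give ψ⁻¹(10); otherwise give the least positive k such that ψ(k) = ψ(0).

21

Recall that surjectivity means every element of the codomain has a preimage under ψ.
Since gcd(47, 72) = 1, 47 is invertible modulo 72. Euclid's algorithm: 72 = 1·47 + 25, 47 = 1·25 + 22, 25 = 1·22 + 3, 22 = 7·3 + 1; back-substituting gives 1 = 23·47 − 15·72, so 47⁻¹ ≡ 23 (mod 72).
Then y ↦ 23(y − 31) is a two-sided inverse to ψ, so every y ∈ ℤ/72ℤ has a preimage.
Therefore ψ is surjective.
Since ψ is surjective, we compute ψ⁻¹(10): solve 47x + 31 ≡ 10 (mod 72), i.e. 47x ≡ 51 (mod 72).
Multiplying by 47⁻¹ = 23 gives x ≡ 23·51 = 1173 = 16·72 + 21 ≡ 21 (mod 72).
Check: ψ(21) = 47·21 + 31 = 1018 = 14·72 + 10 ≡ 10 (mod 72).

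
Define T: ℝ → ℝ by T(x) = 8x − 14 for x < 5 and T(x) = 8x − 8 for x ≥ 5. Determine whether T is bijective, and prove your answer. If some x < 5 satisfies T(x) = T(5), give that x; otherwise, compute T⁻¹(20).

Both pieces are strictly increasing (slopes 8 and 8), so each is injective on its own interval.
The left piece maps (−∞, 5) onto (−∞, 26); the right piece maps [5, ∞) onto [32, ∞).
The images leave a gap (26 has no preimage), so T is not surjective, hence not bijective.
Because the two images are disjoint, no x < 5 has T(x) = T(5), so we compute T⁻¹(20): 20 lies in (−∞, 26), so solve 8x − 14 = 20: x = (20 + 14)/8 = 17/4.

17/4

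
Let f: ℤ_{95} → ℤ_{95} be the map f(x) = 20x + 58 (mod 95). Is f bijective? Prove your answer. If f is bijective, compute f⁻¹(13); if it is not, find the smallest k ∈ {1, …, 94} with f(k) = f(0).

19

Recall that injectivity means: for all x_1, x_2 in the domain, f(x_1) = f(x_2) implies x_1 = x_2.
We have gcd(20, 95) = 5 > 1. Taking x_1 = 0 and x_2 = 19: f(0) = 58 and f(19) = 20·19 + 58 = 438 ≡ 58 (mod 95).
So f(0) = f(19) while 0 ≠ 19, hence f is not injective, hence not bijective.
Since f is not bijective, we find the least positive k with f(k) = f(0): this means 20k ≡ 0 (mod 95), i.e. 95 ∣ 20k. Since gcd(20, 95) = 5, dividing through by 5 this holds exactly when 19 ∣ 4k, and as gcd(4, 19) = 1, exactly when 19 ∣ k.
The smallest positive such k is 19.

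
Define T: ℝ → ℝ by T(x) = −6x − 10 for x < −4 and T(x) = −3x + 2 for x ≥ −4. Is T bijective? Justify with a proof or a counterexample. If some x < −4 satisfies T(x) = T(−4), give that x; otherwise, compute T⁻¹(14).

-4

Both pieces are strictly decreasing (slopes −6 and −3), so each is injective on its own interval.
The left piece maps (−∞, −4) onto (14, ∞); the right piece maps [−4, ∞) onto (−∞, 14].
Since 14 = 14, the images partition ℝ: T is injective and surjective, hence bijective.
Because the two images are disjoint, no x < −4 has T(x) = T(−4), so we compute T⁻¹(14): 14 lies in (−∞, 14], so solve −3x + 2 = 14: x = (14 − 2)/(−3) = −4.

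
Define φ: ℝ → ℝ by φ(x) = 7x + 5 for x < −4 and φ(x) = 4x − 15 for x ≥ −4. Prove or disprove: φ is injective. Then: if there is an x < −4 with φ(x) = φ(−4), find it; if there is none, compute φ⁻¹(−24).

-36/7

Both pieces are strictly increasing (slopes 7 and 4), so each is injective on its own interval.
The left piece maps (−∞, −4) onto (−∞, −23); the right piece maps [−4, ∞) onto [−31, ∞).
These images overlap. In particular φ(−4) = −31 (right piece), and solving 7x + 5 = −31 on the left piece gives x = −36/7 < −4.
So φ(−36/7) = φ(−4) with −36/7 ≠ −4, and φ is not injective. This x = −36/7 is the requested value below −4.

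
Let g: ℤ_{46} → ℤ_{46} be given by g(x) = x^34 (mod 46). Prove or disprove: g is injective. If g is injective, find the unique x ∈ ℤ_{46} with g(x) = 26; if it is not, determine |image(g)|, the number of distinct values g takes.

24

g(22): Repeated squaring mod 46: 22^1 ≡ 22, 22^2 ≡ 22² = 484 ≡ 24, 22^4 ≡ 24² = 576 ≡ 24, 22^8 ≡ 24² = 576 ≡ 24, 22^16 ≡ 24² = 576 ≡ 24, 22^32 ≡ 24² = 576 ≡ 24. Since 34 = 32 + 2, 22^34 ≡ 24·24: 24·24 = 576 ≡ 24. So 22^34 ≡ 24 (mod 46).
g(24): Repeated squaring mod 46: 24^1 ≡ 24, 24^2 ≡ 24² = 576 ≡ 24, 24^4 ≡ 24² = 576 ≡ 24, 24^8 ≡ 24² = 576 ≡ 24, 24^16 ≡ 24² = 576 ≡ 24, 24^32 ≡ 24² = 576 ≡ 24. Since 34 = 32 + 2, 24^34 ≡ 24·24: 24·24 = 576 ≡ 24. So 24^34 ≡ 24 (mod 46).
So g(22) = g(24) = 24 while 22 ≠ 24, thus g is not injective.
Since g is not injective, we determine |image(g)|. Computing x^34 mod 46 for each x (by repeated squaring, reducing mod 46 at every step), the values g(0), g(1), …, g(45) are: 0, 1, 2, 3, 4, 41, 6, 39, 8, 9, 36, 35, 12, 13, 32, 31, 16, 29, 18, 27, 26, 25, 24, 23, 24, 25, 26, 27, 18, 29, 16, 31, 32, 13, 12, 35, 36, 9, 8, 39, 6, 41, 4, 3, 2, 1.
The distinct values are {0, 1, 2, 3, 4, 6, 8, 9, 12, 13, 16, 18, 23, 24, 25, 26, 27, 29, 31, 32, 35, 36, 39, 41}; there are 24 of them.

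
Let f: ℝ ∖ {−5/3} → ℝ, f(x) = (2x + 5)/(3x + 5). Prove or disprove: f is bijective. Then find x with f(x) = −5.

If f(x) = 2/3, cross-multiplying gives 3(2x + 5) = 2(3x + 5), which simplifies to 15 = 10 — false.  So 2/3 has no preimage and f is not surjective.
Therefore f is not bijective.
Solving f(x) = −5: cross-multiplying gives 2x + 5 = −5(3x + 5), which rearranges to 17x = −30, so x = −30/17.

-30/17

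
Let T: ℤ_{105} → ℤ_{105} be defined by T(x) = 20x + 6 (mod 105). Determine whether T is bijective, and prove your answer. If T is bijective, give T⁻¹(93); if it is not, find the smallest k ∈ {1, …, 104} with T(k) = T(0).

We have gcd(20, 105) = 5 > 1. Taking a = 0 and b = 21: T(0) = 6 and T(21) = 20·21 + 6 = 426 ≡ 6 (mod 105).
So T(0) = T(21) while 0 ≠ 21, so T is not injective, hence not bijective.
Since T is not bijective, we find the least positive k with T(k) = T(0): this means 20k ≡ 0 (mod 105), i.e. 105 ∣ 20k. Since gcd(20, 105) = 5, dividing through by 5 this holds exactly when 21 ∣ 4k, and as gcd(4, 21) = 1, exactly when 21 ∣ k.
The smallest positive such k is 21.

21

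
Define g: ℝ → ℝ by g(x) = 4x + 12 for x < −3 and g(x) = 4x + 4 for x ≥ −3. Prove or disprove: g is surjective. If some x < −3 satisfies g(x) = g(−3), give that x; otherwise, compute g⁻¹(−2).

-5

Both pieces are strictly increasing (slopes 4 and 4), so each is injective on its own interval.
The left piece maps (−∞, −3) onto (−∞, 0); the right piece maps [−3, ∞) onto [−8, ∞).
The union (−∞, 0) ∪ [−8, ∞) covers ℝ, so g is surjective.
For the follow-up: the images overlap, so an x < −3 with g(x) = g(−3) exists. g(−3) = −8; solving 4x + 12 = −8 for x < −3 gives x = (−8 − 12)/4 = −5.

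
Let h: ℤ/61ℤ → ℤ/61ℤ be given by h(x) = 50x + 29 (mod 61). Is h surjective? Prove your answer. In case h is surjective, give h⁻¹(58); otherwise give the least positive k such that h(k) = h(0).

By definition, surjectivity means every element of the codomain has a preimage under h.
Since gcd(50, 61) = 1, 50 is invertible modulo 61. Euclid's algorithm: 61 = 1·50 + 11, 50 = 4·11 + 6, 11 = 1·6 + 5, 6 = 1·5 + 1; back-substituting gives 1 = 11·50 − 9·61, so 50⁻¹ ≡ 11 (mod 61).
Then y ↦ 11(y − 29) is a two-sided inverse to h, so every y ∈ ℤ/61ℤ has a preimage.
Hence h is surjective.
Since h is surjective, we compute h⁻¹(58): solve 50x + 29 ≡ 58 (mod 61), i.e. 50x ≡ 29 (mod 61).
Multiplying by 50⁻¹ = 11 gives x ≡ 11·29 = 319 = 5·61 + 14 ≡ 14 (mod 61).
Check: h(14) = 50·14 + 29 = 729 = 11·61 + 58 ≡ 58 (mod 61).

14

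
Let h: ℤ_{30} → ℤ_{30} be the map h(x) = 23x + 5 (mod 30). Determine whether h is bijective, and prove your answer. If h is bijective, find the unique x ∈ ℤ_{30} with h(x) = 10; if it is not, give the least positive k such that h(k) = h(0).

25

Suppose h(a) = h(b) in ℤ_{30}. Then 23a + 5 ≡ 23b + 5 (mod 30), therefore 23(a − b) ≡ 0 (mod 30).
Since gcd(23, 30) = 1, 23 is invertible modulo 30, therefore a − b ≡ 0 (mod 30), i.e. a = b.
We now compute 23⁻¹ mod 30 explicitly. Euclid's algorithm: 30 = 1·23 + 7, 23 = 3·7 + 2, 7 = 3·2 + 1; back-substituting gives 1 = 17·23 − 13·30, so 23⁻¹ ≡ 17 (mod 30).
Then y ↦ 17(y − 5) is a two-sided inverse to h, so every y ∈ ℤ_{30} has a preimage.
So h is bijective.
Since h is bijective, we find h⁻¹(10): we need 23x ≡ 10 − 5 ≡ 5 (mod 30). Using 23⁻¹ = 17: x ≡ 17·5 = 85 = 2·30 + 25, so x = 25.
Check: h(25) = 23·25 + 5 = 580 = 19·30 + 10 ≡ 10 (mod 30).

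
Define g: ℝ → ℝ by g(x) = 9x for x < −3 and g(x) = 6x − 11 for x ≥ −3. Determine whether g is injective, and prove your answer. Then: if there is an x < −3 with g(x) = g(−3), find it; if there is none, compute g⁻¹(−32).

-29/9

Both pieces are strictly increasing (slopes 9 and 6), so each is injective on its own interval.
The left piece maps (−∞, −3) onto (−∞, −27); the right piece maps [−3, ∞) onto [−29, ∞).
These images overlap. In particular g(−3) = −29 (right piece), and solving 9x = −29 on the left piece gives x = −29/9 < −3.
So g(−29/9) = g(−3) with −29/9 ≠ −3, and g is not injective. This x = −29/9 is the requested value below −3.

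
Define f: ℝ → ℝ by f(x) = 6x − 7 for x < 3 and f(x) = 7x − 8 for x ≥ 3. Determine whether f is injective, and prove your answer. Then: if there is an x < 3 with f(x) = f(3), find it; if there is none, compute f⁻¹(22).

Both pieces are strictly increasing (slopes 6 and 7), so each is injective on its own interval.
The left piece maps (−∞, 3) onto (−∞, 11); the right piece maps [3, ∞) onto [13, ∞).
These images are disjoint, so no value is attained by both pieces. Therefore f is injective.
Because the two images are disjoint, no x < 3 has f(x) = f(3), so we compute f⁻¹(22): 22 lies in [13, ∞), so solve 7x − 8 = 22: x = (22 + 8)/7 = 30/7.

30/7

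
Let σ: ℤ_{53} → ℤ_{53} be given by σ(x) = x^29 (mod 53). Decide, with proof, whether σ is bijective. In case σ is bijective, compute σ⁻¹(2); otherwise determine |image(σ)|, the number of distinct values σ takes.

Since 53 is prime, the nonzero elements of ℤ_{53} form a cyclic group of order 52.
As gcd(29, 52) = 1, raising to the 29th power is a bijection on this group: if u^29 ≡ v^29 then (uv^{−1})^29 = 1, and the only element of order dividing gcd(29, 52) = 1 is 1, so u = v.
With σ(0) = 0 this makes σ injective on all of ℤ_{53}, hence bijective (finite equal-size domain and codomain). In particular σ is bijective.
Since σ is bijective, we find the preimage of 2. The inverse of x ↦ x^29 on (ℤ_{53})^× is x ↦ x^9, because 29·9 = 261 = 5·52 + 1 ≡ 1 (mod 52) and x^{52} = 1 for x ≠ 0 (Fermat). So σ⁻¹(2) = 2^9 mod 53.
Repeated squaring mod 53: 2^1 ≡ 2, 2^2 ≡ 2² = 4, 2^4 ≡ 4² = 16, 2^8 ≡ 16² = 256 ≡ 44. Since 9 = 8 + 1, 2^9 ≡ 44·2: 44·2 = 88 ≡ 35. So 2^9 ≡ 35 (mod 53).
Hence σ⁻¹(2) = 35.

35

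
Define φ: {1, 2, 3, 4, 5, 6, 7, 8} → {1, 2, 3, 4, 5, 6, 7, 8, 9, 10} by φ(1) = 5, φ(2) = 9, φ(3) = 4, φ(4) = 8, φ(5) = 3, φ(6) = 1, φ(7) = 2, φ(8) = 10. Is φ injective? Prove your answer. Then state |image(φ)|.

The values φ(1), …, φ(8) are 5, 9, 4, 8, 3, 1, 2, 10 — all distinct.
So φ(s) = φ(t) only when s = t, and φ is injective.
The image of φ is {1, 2, 3, 4, 5, 8, 9, 10}, which has 8 elements.

8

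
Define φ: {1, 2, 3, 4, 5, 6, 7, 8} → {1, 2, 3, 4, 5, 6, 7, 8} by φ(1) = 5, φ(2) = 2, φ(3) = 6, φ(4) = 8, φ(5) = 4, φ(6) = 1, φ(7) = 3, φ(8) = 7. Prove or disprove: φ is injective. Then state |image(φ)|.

8

The values φ(1), …, φ(8) are 5, 2, 6, 8, 4, 1, 3, 7 — all distinct.
So φ(s) = φ(t) only when s = t, and φ is injective.
The image of φ is {1, 2, 3, 4, 5, 6, 7, 8}, which has 8 elements.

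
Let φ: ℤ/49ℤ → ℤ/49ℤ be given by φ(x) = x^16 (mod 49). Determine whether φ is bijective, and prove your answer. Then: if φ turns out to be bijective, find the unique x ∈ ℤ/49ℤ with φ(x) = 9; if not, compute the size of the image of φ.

22

φ(0) = 0^16 = 0.
φ(7): Repeated squaring mod 49: 7^1 ≡ 7, 7^2 ≡ 7² = 49 ≡ 0, 7^4 ≡ 0² = 0, 7^8 ≡ 0² = 0, 7^16 ≡ 0² = 0. So 7^16 ≡ 0 (mod 49).
So φ(0) = φ(7) = 0 while 0 ≠ 7, thus φ is not injective, hence not bijective.
Since φ is not bijective, we determine |image(φ)|. Computing x^16 mod 49 for each x (by repeated squaring, reducing mod 49 at every step), the values φ(0), φ(1), …, φ(48) are: 0, 1, 23, 25, 39, 9, 36, 0, 15, 37, 11, 4, 44, 22, 0, 29, 2, 46, 18, 30, 8, 0, 43, 16, 32, 32, 16, 43, 0, 8, 30, 18, 46, 2, 29, 0, 22, 44, 4, 11, 37, 15, 0, 36, 9, 39, 25, 23, 1.
The distinct values are {0, 1, 2, 4, 8, 9, 11, 15, 16, 18, 22, 23, 25, 29, 30, 32, 36, 37, 39, 43, 44, 46}; there are 22 of them.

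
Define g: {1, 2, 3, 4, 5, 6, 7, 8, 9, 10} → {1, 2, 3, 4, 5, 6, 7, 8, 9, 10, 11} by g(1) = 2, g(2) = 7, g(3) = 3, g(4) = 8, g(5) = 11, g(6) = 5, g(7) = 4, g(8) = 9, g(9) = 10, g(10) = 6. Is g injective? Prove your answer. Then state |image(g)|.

10

The values g(1), …, g(10) are 2, 7, 3, 8, 11, 5, 4, 9, 10, 6 — all distinct.
So g(x_1) = g(x_2) only when x_1 = x_2, and g is injective.
The image of g is {2, 3, 4, 5, 6, 7, 8, 9, 10, 11}, which has 10 elements.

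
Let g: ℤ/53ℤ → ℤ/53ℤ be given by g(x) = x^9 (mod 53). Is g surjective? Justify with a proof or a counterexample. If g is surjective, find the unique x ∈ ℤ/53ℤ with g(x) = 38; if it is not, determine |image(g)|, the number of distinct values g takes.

Since 53 is prime, the nonzero elements of ℤ/53ℤ form a cyclic group of order 52.
As gcd(9, 52) = 1, raising to the 9th power is a bijection on this group: if u^9 ≡ v^9 then (uv^{−1})^9 = 1, and the only element of order dividing gcd(9, 52) = 1 is 1, so u = v.
With g(0) = 0 this makes g injective on all of ℤ/53ℤ, hence bijective (finite equal-size domain and codomain). In particular g is surjective.
Since g is surjective, we find the preimage of 38. The inverse of x ↦ x^9 on (ℤ/53ℤ)^× is x ↦ x^29, because 9·29 = 261 = 5·52 + 1 ≡ 1 (mod 52) and x^{52} = 1 for x ≠ 0 (Fermat). So g⁻¹(38) = 38^29 mod 53.
Repeated squaring mod 53: 38^1 ≡ 38, 38^2 ≡ 38² = 1444 ≡ 13, 38^4 ≡ 13² = 169 ≡ 10, 38^8 ≡ 10² = 100 ≡ 47, 38^16 ≡ 47² = 2209 ≡ 36. Since 29 = 16 + 8 + 4 + 1, 38^29 ≡ 36·47·10·38: 36·47 = 1692 ≡ 49, then 49·10 = 490 ≡ 13, then 13·38 = 494 ≡ 17. So 38^29 ≡ 17 (mod 53).
Hence g⁻¹(38) = 17.

17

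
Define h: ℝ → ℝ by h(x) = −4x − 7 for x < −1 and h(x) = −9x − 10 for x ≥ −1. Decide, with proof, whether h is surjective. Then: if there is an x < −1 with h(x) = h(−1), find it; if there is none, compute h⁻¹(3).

-3/2

Both pieces are strictly decreasing (slopes −4 and −9), so each is injective on its own interval.
The left piece maps (−∞, −1) onto (−3, ∞); the right piece maps [−1, ∞) onto (−∞, −1].
The union (−3, ∞) ∪ (−∞, −1] covers ℝ, so h is surjective.
For the follow-up: the images overlap, so an x < −1 with h(x) = h(−1) exists. h(−1) = −1; solving −4x − 7 = −1 for x < −1 gives x = (−1 + 7)/(−4) = −3/2.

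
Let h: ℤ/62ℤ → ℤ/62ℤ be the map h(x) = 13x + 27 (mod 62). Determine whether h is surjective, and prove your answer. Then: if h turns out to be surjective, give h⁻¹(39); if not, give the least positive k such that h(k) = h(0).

Since gcd(13, 62) = 1, 13 is invertible modulo 62. Euclid's algorithm: 62 = 4·13 + 10, 13 = 1·10 + 3, 10 = 3·3 + 1; back-substituting gives 1 = 43·13 − 9·62, so 13⁻¹ ≡ 43 (mod 62).
Then y ↦ 43(y − 27) is a two-sided inverse to h, so every y ∈ ℤ/62ℤ has a preimage.
Hence h is surjective.
Since h is surjective, we find h⁻¹(39): we need 13x ≡ 39 − 27 ≡ 12 (mod 62). Using 13⁻¹ = 43: x ≡ 43·12 = 516 = 8·62 + 20, so x = 20.
Check: h(20) = 13·20 + 27 = 287 = 4·62 + 39 ≡ 39 (mod 62).

20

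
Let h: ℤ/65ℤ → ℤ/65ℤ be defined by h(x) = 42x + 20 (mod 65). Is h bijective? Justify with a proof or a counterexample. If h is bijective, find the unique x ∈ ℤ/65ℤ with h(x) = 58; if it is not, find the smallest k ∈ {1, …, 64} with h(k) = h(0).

Suppose h(a) = h(b) in ℤ/65ℤ. Then 42a + 20 ≡ 42b + 20 (mod 65), thus 42(a − b) ≡ 0 (mod 65).
Since gcd(42, 65) = 1, 42 is invertible modulo 65, therefore a − b ≡ 0 (mod 65), i.e. a = b.
We now compute 42⁻¹ mod 65 explicitly. Euclid's algorithm: 65 = 1·42 + 23, 42 = 1·23 + 19, 23 = 1·19 + 4, 19 = 4·4 + 3, 4 = 1·3 + 1; back-substituting gives 1 = 48·42 − 31·65, so 42⁻¹ ≡ 48 (mod 65).
For any y ∈ ℤ/65ℤ, x = 48(y − 20) mod 65 satisfies h(x) = 42·48(y − 20) + 20 ≡ y (since 42·48 ≡ 1 mod 65). So every y has a preimage.
Thus h is bijective.
Since h is bijective, we compute h⁻¹(58): solve 42x + 20 ≡ 58 (mod 65), i.e. 42x ≡ 38 (mod 65).
Multiplying by 42⁻¹ = 48 gives x ≡ 48·38 = 1824 = 28·65 + 4 ≡ 4 (mod 65).
Check: h(4) = 42·4 + 20 = 188 = 2·65 + 58 ≡ 58 (mod 65).

4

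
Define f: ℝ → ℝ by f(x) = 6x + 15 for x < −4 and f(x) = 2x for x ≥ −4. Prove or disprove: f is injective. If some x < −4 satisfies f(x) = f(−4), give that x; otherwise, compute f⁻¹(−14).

-29/6

Both pieces are strictly increasing (slopes 6 and 2), so each is injective on its own interval.
The left piece maps (−∞, −4) onto (−∞, −9); the right piece maps [−4, ∞) onto [−8, ∞).
These images are disjoint, so no value is attained by both pieces. So f is injective.
Because the two images are disjoint, no x < −4 has f(x) = f(−4), so we compute f⁻¹(−14): −14 lies in (−∞, −9), so solve 6x + 15 = −14: x = (−14 − 15)/6 = −29/6.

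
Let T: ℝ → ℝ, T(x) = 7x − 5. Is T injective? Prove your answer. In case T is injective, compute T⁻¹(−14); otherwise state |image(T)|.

-9/7

Suppose T(a) = T(b). Then 7a − 5 = 7b − 5, hence 7a = 7b, thus a = b.
Hence T is injective.
Since T is injective, we compute T⁻¹(−14) = (−14 + 5)/7 = −9/7.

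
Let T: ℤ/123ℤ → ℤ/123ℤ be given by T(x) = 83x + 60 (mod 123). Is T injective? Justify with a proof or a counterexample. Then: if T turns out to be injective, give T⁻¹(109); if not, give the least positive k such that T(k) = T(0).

8

Suppose T(x_1) = T(x_2) in ℤ/123ℤ. Then 83x_1 + 60 ≡ 83x_2 + 60 (mod 123), so 83(x_1 − x_2) ≡ 0 (mod 123).
Since gcd(83, 123) = 1, 83 is invertible modulo 123, hence x_1 − x_2 ≡ 0 (mod 123), i.e. x_1 = x_2.
So T is injective.
We now compute 83⁻¹ mod 123 explicitly. Euclid's algorithm: 123 = 1·83 + 40, 83 = 2·40 + 3, 40 = 13·3 + 1; back-substituting gives 1 = 83·83 − 56·123, so 83⁻¹ ≡ 83 (mod 123).
Since T is injective, we compute T⁻¹(109): solve 83x + 60 ≡ 109 (mod 123), i.e. 83x ≡ 49 (mod 123).
Multiplying by 83⁻¹ = 83 gives x ≡ 83·49 = 4067 = 33·123 + 8 ≡ 8 (mod 123).
Check: T(8) = 83·8 + 60 = 724 = 5·123 + 109 ≡ 109 (mod 123).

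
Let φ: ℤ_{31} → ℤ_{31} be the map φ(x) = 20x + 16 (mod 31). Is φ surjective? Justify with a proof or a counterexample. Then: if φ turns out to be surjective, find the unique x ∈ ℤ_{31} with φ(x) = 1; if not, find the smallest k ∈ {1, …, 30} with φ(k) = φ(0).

7

Since gcd(20, 31) = 1, 20 is invertible modulo 31. Euclid's algorithm: 31 = 1·20 + 11, 20 = 1·11 + 9, 11 = 1·9 + 2, 9 = 4·2 + 1; back-substituting gives 1 = 14·20 − 9·31, so 20⁻¹ ≡ 14 (mod 31).
Then y ↦ 14(y − 16) is a two-sided inverse to φ, so every y ∈ ℤ_{31} has a preimage.
Thus φ is surjective.
Since φ is surjective, we compute φ⁻¹(1): solve 20x + 16 ≡ 1 (mod 31), i.e. 20x ≡ 16 (mod 31).
Multiplying by 20⁻¹ = 14 gives x ≡ 14·16 = 224 = 7·31 + 7 ≡ 7 (mod 31).
Check: φ(7) = 20·7 + 16 = 156 = 5·31 + 1 ≡ 1 (mod 31).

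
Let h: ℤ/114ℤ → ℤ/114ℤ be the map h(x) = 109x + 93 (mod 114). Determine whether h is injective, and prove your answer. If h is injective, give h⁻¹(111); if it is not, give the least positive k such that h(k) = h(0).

42

Suppose h(u) = h(v) in ℤ/114ℤ. Then 109u + 93 ≡ 109v + 93 (mod 114), thus 109(u − v) ≡ 0 (mod 114).
Since gcd(109, 114) = 1, 109 is invertible modulo 114, thus u − v ≡ 0 (mod 114), i.e. u = v.
Hence h is injective.
We now compute 109⁻¹ mod 114 explicitly. Euclid's algorithm: 114 = 1·109 + 5, 109 = 21·5 + 4, 5 = 1·4 + 1; back-substituting gives 1 = 91·109 − 87·114, so 109⁻¹ ≡ 91 (mod 114).
Since h is injective, we compute h⁻¹(111): solve 109x + 93 ≡ 111 (mod 114), i.e. 109x ≡ 18 (mod 114).
Multiplying by 109⁻¹ = 91 gives x ≡ 91·18 = 1638 = 14·114 + 42 ≡ 42 (mod 114).
Check: h(42) = 109·42 + 93 = 4671 = 40·114 + 111 ≡ 111 (mod 114).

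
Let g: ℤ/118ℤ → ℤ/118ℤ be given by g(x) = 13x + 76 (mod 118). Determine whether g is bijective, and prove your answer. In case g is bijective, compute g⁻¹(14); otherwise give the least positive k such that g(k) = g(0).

86

By definition, injectivity means: for all x_1, x_2 in the domain, g(x_1) = g(x_2) implies x_1 = x_2.
Suppose g(x_1) = g(x_2) in ℤ/118ℤ. Then 13x_1 + 76 ≡ 13x_2 + 76 (mod 118), so 13(x_1 − x_2) ≡ 0 (mod 118).
Since gcd(13, 118) = 1, 13 is invertible modulo 118, so x_1 − x_2 ≡ 0 (mod 118), i.e. x_1 = x_2.
We now compute 13⁻¹ mod 118 explicitly. Euclid's algorithm: 118 = 9·13 + 1; back-substituting gives 1 = 109·13 − 12·118, so 13⁻¹ ≡ 109 (mod 118).
For any y ∈ ℤ/118ℤ, x = 109(y − 76) mod 118 satisfies g(x) = 13·109(y − 76) + 76 ≡ y (since 13·109 ≡ 1 mod 118). So every y has a preimage.
Thus g is bijective.
Since g is bijective, we compute g⁻¹(14): solve 13x + 76 ≡ 14 (mod 118), i.e. 13x ≡ 56 (mod 118).
Multiplying by 13⁻¹ = 109 gives x ≡ 109·56 = 6104 = 51·118 + 86 ≡ 86 (mod 118).
Check: g(86) = 13·86 + 76 = 1194 = 10·118 + 14 ≡ 14 (mod 118).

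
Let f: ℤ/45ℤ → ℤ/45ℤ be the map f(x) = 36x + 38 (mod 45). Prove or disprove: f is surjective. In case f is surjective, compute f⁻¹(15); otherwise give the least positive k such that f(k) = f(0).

By definition, surjectivity means every element of the codomain has a preimage under f.
Since gcd(36, 45) = 9, we have 36x ≡ 0 (mod 9) for all x, so f(x) ≡ 2 (mod 9).
But 0 ≢ 2 (mod 9), so 0 ∈ ℤ/45ℤ has no preimage. Therefore f is not surjective.
Since f is not surjective, we find the least positive k with f(k) = f(0): this means 36k ≡ 0 (mod 45), i.e. 45 ∣ 36k. Since gcd(36, 45) = 9, dividing through by 9 this holds exactly when 5 ∣ 4k, and as gcd(4, 5) = 1, exactly when 5 ∣ k.
The smallest positive such k is 5.

5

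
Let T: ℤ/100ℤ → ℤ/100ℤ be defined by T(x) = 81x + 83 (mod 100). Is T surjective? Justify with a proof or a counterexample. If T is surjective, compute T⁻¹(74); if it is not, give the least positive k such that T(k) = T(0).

11

By definition, surjectivity means every element of the codomain has a preimage under T.
Since gcd(81, 100) = 1, 81 is invertible modulo 100. Euclid's algorithm: 100 = 1·81 + 19, 81 = 4·19 + 5, 19 = 3·5 + 4, 5 = 1·4 + 1; back-substituting gives 1 = 21·81 − 17·100, so 81⁻¹ ≡ 21 (mod 100).
Then y ↦ 21(y − 83) is a two-sided inverse to T, so every y ∈ ℤ/100ℤ has a preimage.
Therefore T is surjective.
Since T is surjective, we compute T⁻¹(74): solve 81x + 83 ≡ 74 (mod 100), i.e. 81x ≡ 91 (mod 100).
Multiplying by 81⁻¹ = 21 gives x ≡ 21·91 = 1911 = 19·100 + 11 ≡ 11 (mod 100).
Check: T(11) = 81·11 + 83 = 974 = 9·100 + 74 ≡ 74 (mod 100).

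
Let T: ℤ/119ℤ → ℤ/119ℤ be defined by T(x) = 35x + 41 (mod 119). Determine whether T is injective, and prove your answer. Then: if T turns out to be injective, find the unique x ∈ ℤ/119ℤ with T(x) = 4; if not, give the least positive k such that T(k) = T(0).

17

We have gcd(35, 119) = 7 > 1. Taking a = 0 and b = 17: T(0) = 41 and T(17) = 35·17 + 41 = 636 ≡ 41 (mod 119).
So T(0) = T(17) while 0 ≠ 17, hence T is not injective.
Since T is not injective, we find the least positive k with T(k) = T(0): this means 35k ≡ 0 (mod 119), i.e. 119 ∣ 35k. Since gcd(35, 119) = 7, dividing through by 7 this holds exactly when 17 ∣ 5k, and as gcd(5, 17) = 1, exactly when 17 ∣ k.
The smallest positive such k is 17.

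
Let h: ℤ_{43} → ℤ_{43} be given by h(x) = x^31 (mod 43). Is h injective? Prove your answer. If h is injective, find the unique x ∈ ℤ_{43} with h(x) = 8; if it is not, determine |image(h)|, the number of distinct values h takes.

Since 43 is prime, the nonzero elements of ℤ_{43} form a cyclic group of order 42.
As gcd(31, 42) = 1, raising to the 31st power is a bijection on this group: if a^31 ≡ b^31 then (ab^{−1})^31 = 1, and the only element of order dividing gcd(31, 42) = 1 is 1, so a = b.
With h(0) = 0 this makes h injective on all of ℤ_{43}, hence bijective (finite equal-size domain and codomain). In particular h is injective.
Since h is injective, we find the preimage of 8. The inverse of x ↦ x^31 on (ℤ_{43})^× is x ↦ x^19, because 31·19 = 589 = 14·42 + 1 ≡ 1 (mod 42) and x^{42} = 1 for x ≠ 0 (Fermat). So h⁻¹(8) = 8^19 mod 43.
Repeated squaring mod 43: 8^1 ≡ 8, 8^2 ≡ 8² = 64 ≡ 21, 8^4 ≡ 21² = 441 ≡ 11, 8^8 ≡ 11² = 121 ≡ 35, 8^16 ≡ 35² = 1225 ≡ 21. Since 19 = 16 + 2 + 1, 8^19 ≡ 21·21·8: 21·21 = 441 ≡ 11, then 11·8 = 88 ≡ 2. So 8^19 ≡ 2 (mod 43).
Hence h⁻¹(8) = 2.

2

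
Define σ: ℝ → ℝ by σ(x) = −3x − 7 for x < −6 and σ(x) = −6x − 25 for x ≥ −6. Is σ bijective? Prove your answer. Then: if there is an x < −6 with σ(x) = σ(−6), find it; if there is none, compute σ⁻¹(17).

-8

Both pieces are strictly decreasing (slopes −3 and −6), so each is injective on its own interval.
The left piece maps (−∞, −6) onto (11, ∞); the right piece maps [−6, ∞) onto (−∞, 11].
Since 11 = 11, the images partition ℝ: σ is injective and surjective, hence bijective.
Because the two images are disjoint, no x < −6 has σ(x) = σ(−6), so we compute σ⁻¹(17): 17 lies in (11, ∞), so solve −3x − 7 = 17: x = (17 + 7)/(−3) = −8.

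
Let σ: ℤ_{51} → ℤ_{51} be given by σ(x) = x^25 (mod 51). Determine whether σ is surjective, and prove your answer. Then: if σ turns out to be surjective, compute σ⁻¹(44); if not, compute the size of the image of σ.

Computing x^25 mod 51 for each x (by repeated squaring, reducing mod 51 at every step), the values σ(0), σ(1), …, σ(50) are: 0, 1, 2, 48, 4, 29, 45, 10, 8, 9, 7, 23, 39, 13, 20, 15, 16, 17, 18, 19, 14, 21, 46, 11, 27, 25, 26, 24, 40, 5, 30, 37, 32, 33, 34, 35, 36, 31, 38, 12, 28, 44, 42, 43, 41, 6, 22, 47, 3, 49, 50.
Every element of ℤ_{51} appears exactly once in this list, so σ is a bijection, and in particular surjective.
Since σ is surjective, we read off the preimage of 44 from the same table: σ(41) = 44, so σ⁻¹(44) = 41.

41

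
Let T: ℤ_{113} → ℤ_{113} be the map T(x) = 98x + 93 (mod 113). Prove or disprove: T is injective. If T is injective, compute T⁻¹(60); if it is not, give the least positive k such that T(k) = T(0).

Recall: T is injective if T(a) = T(b) implies a = b.
If T(a) = T(b), then 98a ≡ 98b (mod 113). Because gcd(98, 113) = 1, we may cancel 98 to get a ≡ b (mod 113).
So T is injective.
We now compute 98⁻¹ mod 113 explicitly. Euclid's algorithm: 113 = 1·98 + 15, 98 = 6·15 + 8, 15 = 1·8 + 7, 8 = 1·7 + 1; back-substituting gives 1 = 15·98 − 13·113, so 98⁻¹ ≡ 15 (mod 113).
Since T is injective, we compute T⁻¹(60): solve 98x + 93 ≡ 60 (mod 113), i.e. 98x ≡ 80 (mod 113).
Multiplying by 98⁻¹ = 15 gives x ≡ 15·80 = 1200 = 10·113 + 70 ≡ 70 (mod 113).
Check: T(70) = 98·70 + 93 = 6953 = 61·113 + 60 ≡ 60 (mod 113).

70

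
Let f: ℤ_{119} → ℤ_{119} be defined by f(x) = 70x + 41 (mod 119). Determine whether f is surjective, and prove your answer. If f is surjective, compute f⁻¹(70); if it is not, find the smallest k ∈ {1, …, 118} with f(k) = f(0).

Since gcd(70, 119) = 7, we have 70x ≡ 0 (mod 7) for all x, so f(x) ≡ 6 (mod 7).
But 0 ≢ 6 (mod 7), so 0 ∈ ℤ_{119} has no preimage. Thus f is not surjective.
Since f is not surjective, we find the least positive k with f(k) = f(0): this means 70k ≡ 0 (mod 119), i.e. 119 ∣ 70k. Since gcd(70, 119) = 7, dividing through by 7 this holds exactly when 17 ∣ 10k, and as gcd(10, 17) = 1, exactly when 17 ∣ k.
The smallest positive such k is 17.

17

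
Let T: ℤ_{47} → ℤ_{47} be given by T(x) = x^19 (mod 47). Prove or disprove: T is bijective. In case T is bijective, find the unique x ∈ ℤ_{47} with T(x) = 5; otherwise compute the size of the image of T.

Since 47 is prime, the nonzero elements of ℤ_{47} form a cyclic group of order 46.
As gcd(19, 46) = 1, raising to the 19th power is a bijection on this group: if x_1^19 ≡ x_2^19 then (x_1x_2^{−1})^19 = 1, and the only element of order dividing gcd(19, 46) = 1 is 1, so x_1 = x_2.
With T(0) = 0 this makes T injective on all of ℤ_{47}, hence bijective (finite equal-size domain and codomain). In particular T is bijective.
Since T is bijective, we find the preimage of 5. The inverse of x ↦ x^19 on (ℤ_{47})^× is x ↦ x^17, because 19·17 = 323 = 7·46 + 1 ≡ 1 (mod 46) and x^{46} = 1 for x ≠ 0 (Fermat). So T⁻¹(5) = 5^17 mod 47.
Repeated squaring mod 47: 5^1 ≡ 5, 5^2 ≡ 5² = 25, 5^4 ≡ 25² = 625 ≡ 14, 5^8 ≡ 14² = 196 ≡ 8, 5^16 ≡ 8² = 64 ≡ 17. Since 17 = 16 + 1, 5^17 ≡ 17·5: 17·5 = 85 ≡ 38. So 5^17 ≡ 38 (mod 47).
Hence T⁻¹(5) = 38.

38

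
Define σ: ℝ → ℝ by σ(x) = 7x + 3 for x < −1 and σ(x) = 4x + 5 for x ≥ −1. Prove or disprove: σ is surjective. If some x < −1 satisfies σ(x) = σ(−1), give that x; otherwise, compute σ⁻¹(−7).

-10/7

Both pieces are strictly increasing (slopes 7 and 4), so each is injective on its own interval.
The left piece maps (−∞, −1) onto (−∞, −4); the right piece maps [−1, ∞) onto [1, ∞).
The union (−∞, −4) ∪ [1, ∞) omits the interval between −4 and 1; in particular −4 has no preimage. So σ is not surjective.
Because the two images are disjoint, no x < −1 has σ(x) = σ(−1), so we compute σ⁻¹(−7): −7 lies in (−∞, −4), so solve 7x + 3 = −7: x = (−7 − 3)/7 = −10/7.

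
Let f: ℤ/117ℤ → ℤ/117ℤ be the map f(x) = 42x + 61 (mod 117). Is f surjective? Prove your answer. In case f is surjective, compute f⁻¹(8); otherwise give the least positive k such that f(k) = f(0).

By definition, surjectivity means every element of the codomain has a preimage under f.
Since gcd(42, 117) = 3, we have 42x ≡ 0 (mod 3) for all x, so f(x) ≡ 1 (mod 3).
But 0 ≢ 1 (mod 3), so 0 ∈ ℤ/117ℤ has no preimage. Therefore f is not surjective.
Since f is not surjective, we find the least positive k with f(k) = f(0): this means 42k ≡ 0 (mod 117), i.e. 117 ∣ 42k. Since gcd(42, 117) = 3, dividing through by 3 this holds exactly when 39 ∣ 14k, and as gcd(14, 39) = 1, exactly when 39 ∣ k.
The smallest positive such k is 39.

39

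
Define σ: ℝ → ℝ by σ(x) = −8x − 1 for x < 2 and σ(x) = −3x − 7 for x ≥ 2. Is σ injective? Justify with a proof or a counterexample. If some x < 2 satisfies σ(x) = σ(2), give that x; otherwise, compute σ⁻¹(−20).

3/2

Both pieces are strictly decreasing (slopes −8 and −3), so each is injective on its own interval.
The left piece maps (−∞, 2) onto (−17, ∞); the right piece maps [2, ∞) onto (−∞, −13].
These images overlap. In particular σ(2) = −13 (right piece), and solving −8x − 1 = −13 on the left piece gives x = 3/2 < 2.
So σ(3/2) = σ(2) with 3/2 ≠ 2, and σ is not injective. This x = 3/2 is the requested value below 2.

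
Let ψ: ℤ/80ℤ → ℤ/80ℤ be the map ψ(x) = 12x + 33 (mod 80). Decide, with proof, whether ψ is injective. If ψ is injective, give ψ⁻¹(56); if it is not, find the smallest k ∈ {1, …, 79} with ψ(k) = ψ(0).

By definition, ψ is injective when ψ(s) = ψ(t) forces s = t.
We have gcd(12, 80) = 4 > 1. Taking s = 0 and t = 20: ψ(0) = 33 and ψ(20) = 12·20 + 33 = 273 ≡ 33 (mod 80).
So ψ(0) = ψ(20) while 0 ≠ 20, hence ψ is not injective.
Since ψ is not injective, we find the least positive k with ψ(k) = ψ(0): this means 12k ≡ 0 (mod 80), i.e. 80 ∣ 12k. Since gcd(12, 80) = 4, dividing through by 4 this holds exactly when 20 ∣ 3k, and as gcd(3, 20) = 1, exactly when 20 ∣ k.
The smallest positive such k is 20.

20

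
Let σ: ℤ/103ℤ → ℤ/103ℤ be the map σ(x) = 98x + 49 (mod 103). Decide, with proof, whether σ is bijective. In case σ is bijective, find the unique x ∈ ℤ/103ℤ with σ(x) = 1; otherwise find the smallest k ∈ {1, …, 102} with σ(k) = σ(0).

Recall that injectivity means: for all x_1, x_2 in the domain, σ(x_1) = σ(x_2) implies x_1 = x_2.
If σ(x_1) = σ(x_2), then 98x_1 ≡ 98x_2 (mod 103). Because gcd(98, 103) = 1, we may cancel 98 to get x_1 ≡ x_2 (mod 103).
We now compute 98⁻¹ mod 103 explicitly. Euclid's algorithm: 103 = 1·98 + 5, 98 = 19·5 + 3, 5 = 1·3 + 2, 3 = 1·2 + 1; back-substituting gives 1 = 41·98 − 39·103, so 98⁻¹ ≡ 41 (mod 103).
For any y ∈ ℤ/103ℤ, x = 41(y − 49) mod 103 satisfies σ(x) = 98·41(y − 49) + 49 ≡ y (since 98·41 ≡ 1 mod 103). So every y has a preimage.
Therefore σ is bijective.
Since σ is bijective, we find σ⁻¹(1): we need 98x ≡ 1 − 49 ≡ 55 (mod 103). Using 98⁻¹ = 41: x ≡ 41·55 = 2255 = 21·103 + 92, so x = 92.
Check: σ(92) = 98·92 + 49 = 9065 = 88·103 + 1 ≡ 1 (mod 103).

92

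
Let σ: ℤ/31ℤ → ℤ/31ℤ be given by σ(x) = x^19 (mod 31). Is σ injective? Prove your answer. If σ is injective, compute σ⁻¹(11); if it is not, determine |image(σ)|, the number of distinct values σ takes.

22

Since 31 is prime, the nonzero elements of ℤ/31ℤ form a cyclic group of order 30.
As gcd(19, 30) = 1, raising to the 19th power is a bijection on this group: if x_1^19 ≡ x_2^19 then (x_1x_2^{−1})^19 = 1, and the only element of order dividing gcd(19, 30) = 1 is 1, so x_1 = x_2.
With σ(0) = 0 this makes σ injective on all of ℤ/31ℤ, hence bijective (finite equal-size domain and codomain). In particular σ is injective.
Since σ is injective, we find the preimage of 11. The inverse of x ↦ x^19 on (ℤ/31ℤ)^× is x ↦ x^19, because 19·19 = 361 = 12·30 + 1 ≡ 1 (mod 30) and x^{30} = 1 for x ≠ 0 (Fermat). So σ⁻¹(11) = 11^19 mod 31.
Repeated squaring mod 31: 11^1 ≡ 11, 11^2 ≡ 11² = 121 ≡ 28, 11^4 ≡ 28² = 784 ≡ 9, 11^8 ≡ 9² = 81 ≡ 19, 11^16 ≡ 19² = 361 ≡ 20. Since 19 = 16 + 2 + 1, 11^19 ≡ 20·28·11: 20·28 = 560 ≡ 2, then 2·11 = 22. So 11^19 ≡ 22 (mod 31).
Hence σ⁻¹(11) = 22.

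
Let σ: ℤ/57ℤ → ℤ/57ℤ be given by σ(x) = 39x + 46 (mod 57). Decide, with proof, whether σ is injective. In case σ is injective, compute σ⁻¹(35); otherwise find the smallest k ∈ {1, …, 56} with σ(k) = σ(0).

19

We have gcd(39, 57) = 3 > 1. Taking a = 0 and b = 19: σ(0) = 46 and σ(19) = 39·19 + 46 = 787 ≡ 46 (mod 57).
So σ(0) = σ(19) while 0 ≠ 19, so σ is not injective.
Since σ is not injective, we find the least positive k with σ(k) = σ(0): this means 39k ≡ 0 (mod 57), i.e. 57 ∣ 39k. Since gcd(39, 57) = 3, dividing through by 3 this holds exactly when 19 ∣ 13k, and as gcd(13, 19) = 1, exactly when 19 ∣ k.
The smallest positive such k is 19.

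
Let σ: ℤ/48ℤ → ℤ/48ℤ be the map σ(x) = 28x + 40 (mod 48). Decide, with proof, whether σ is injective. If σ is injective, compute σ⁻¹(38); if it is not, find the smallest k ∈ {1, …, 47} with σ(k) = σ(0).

Recall that σ is injective when σ(a) = σ(b) forces a = b.
We have gcd(28, 48) = 4 > 1. Taking a = 0 and b = 12: σ(0) = 40 and σ(12) = 28·12 + 40 = 376 ≡ 40 (mod 48).
So σ(0) = σ(12) while 0 ≠ 12, thus σ is not injective.
Since σ is not injective, we find the least positive k with σ(k) = σ(0): this means 28k ≡ 0 (mod 48), i.e. 48 ∣ 28k. Since gcd(28, 48) = 4, dividing through by 4 this holds exactly when 12 ∣ 7k, and as gcd(7, 12) = 1, exactly when 12 ∣ k.
The smallest positive such k is 12.

12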